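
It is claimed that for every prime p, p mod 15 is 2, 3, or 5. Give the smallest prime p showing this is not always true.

A counterexample is any prime p such that the claim fails; we check each in order.
For p = 2, 3, 5 the conclusion holds.
p = 7: 7 mod 15 = 7 — not in {2, 3, 5}.

p = 7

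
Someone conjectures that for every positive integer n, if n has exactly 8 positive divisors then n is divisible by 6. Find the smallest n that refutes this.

A counterexample is any positive integer n such that n has exactly 8 positive divisors but n is not divisible by 6; we check each in order.
n = 24: τ(24) = 8; 24 mod 6 = 0.
n = 30: τ(30) = 8; 30 mod 6 = 0.
n = 40: τ(40) = 8; 40 mod 6 = 4.
So n = 40 is the smallest counterexample.

n = 40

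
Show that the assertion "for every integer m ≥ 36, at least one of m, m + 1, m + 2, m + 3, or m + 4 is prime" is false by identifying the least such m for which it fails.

For m = 36, 37, 38, 39, …, 45, 46, 47 the conclusion holds.
m = 48: 48 = 2 × 24; 49 = 7 × 7; 50 = 2 × 25; 51 = 3 × 17; 52 = 2 × 26 — all composite.
Thus m = 48 disproves the claim, and no smaller m works.

m = 48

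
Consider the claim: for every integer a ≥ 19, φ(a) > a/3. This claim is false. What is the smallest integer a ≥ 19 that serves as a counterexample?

We need the least integer a ≥ 19 for which the claim fails.
For a = 19, 20, 21, 22, 23 the conclusion holds.
a = 24: φ(24) = 8 and 24/3 = 8, so φ(24) ≤ 24/3.
Thus a = 24 disproves the claim, and no smaller a works.

a = 24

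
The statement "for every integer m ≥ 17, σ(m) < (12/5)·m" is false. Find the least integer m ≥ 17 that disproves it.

m = 24

We need the least integer m ≥ 17 for which the claim fails.
For m = 17, 18, 19, 20, 21, 22, 23 the conclusion holds.
m = 24: σ(24) = 60; 60 ≥ 288/5.
Hence m = 24 is a counterexample.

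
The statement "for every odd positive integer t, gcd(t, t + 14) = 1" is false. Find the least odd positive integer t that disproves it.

t = 7

t = 1: gcd(1, 15) = 1.
t = 3: gcd(3, 17) = 1.
t = 5: gcd(5, 19) = 1.
t = 7: gcd(7, 21) = 7.
So t = 7 is the smallest counterexample.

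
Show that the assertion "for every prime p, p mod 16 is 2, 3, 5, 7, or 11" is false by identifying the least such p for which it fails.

p = 13

A counterexample is any prime p such that the claim fails; we check each in order.
For p = 2, 3, 5, 7, 11 the conclusion holds.
p = 13: 13 mod 16 = 13 — not in {2, 3, 5, 7, 11}.
Hence p = 13 is a counterexample.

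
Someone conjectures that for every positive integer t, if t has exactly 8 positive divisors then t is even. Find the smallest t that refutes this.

t = 105

A counterexample is any positive integer t such that t has exactly 8 positive divisors but t is odd; we check each in order.
For t = 24, 30, 40, 42, …, 88, 102, 104 the conclusion holds.
t = 105: divisors of 105: 1, 3, 5, 7, 15, 21, 35, 105; 105 is odd.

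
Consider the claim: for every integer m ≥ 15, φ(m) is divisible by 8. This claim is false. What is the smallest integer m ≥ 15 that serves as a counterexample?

Check each integer m ≥ 15 in order until φ(m) is not divisible by 8.
m = 15: φ(15) = 8; 8 mod 8 = 0.
m = 16: φ(16) = 8; 8 mod 8 = 0.
m = 17: φ(17) = 16; 16 mod 8 = 0.
m = 18: φ(18) = 6; 6 mod 8 = 6.
Thus m = 18 disproves the claim, and no smaller m works.

m = 18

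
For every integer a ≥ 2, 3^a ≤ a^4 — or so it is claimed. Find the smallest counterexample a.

a = 8

For a = 2, 3, 4, 5, 6, 7 the conclusion holds.
a = 8: 3^a = 6561 and a^4 = 4096, so 6561 > 4096.
Hence a = 8 is a counterexample.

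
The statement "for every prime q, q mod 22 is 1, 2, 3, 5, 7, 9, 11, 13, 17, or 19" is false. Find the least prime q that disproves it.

A counterexample is any prime q such that the claim fails; we check each in order.
For q = 2, 3, 5, 7, …, 23, 29, 31 the conclusion holds.
q = 37: 37 mod 22 = 15 — not in {1, 2, 3, 5, 7, 9, 11, 13, 17, 19}.
Thus q = 37 disproves the claim, and no smaller q works.

q = 37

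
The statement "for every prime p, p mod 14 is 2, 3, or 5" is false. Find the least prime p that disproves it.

Check each prime p in order until the claim fails.
For p = 2, 3, 5 the conclusion holds.
p = 7: 7 mod 14 = 7 — not in {2, 3, 5}.

p = 7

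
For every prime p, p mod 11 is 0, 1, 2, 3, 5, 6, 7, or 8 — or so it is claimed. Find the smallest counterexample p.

p = 31

Check each prime p in order until the claim fails.
The first 10 eligible values, up to p = 29, all satisfy the conclusion.
p = 31: 31 mod 11 = 9 — not in {0, 1, 2, 3, 5, 6, 7, 8}.
Thus p = 31 disproves the claim, and no smaller p works.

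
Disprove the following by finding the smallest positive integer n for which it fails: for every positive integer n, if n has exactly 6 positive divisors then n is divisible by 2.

Check each positive integer n in order until n has exactly 6 positive divisors but n is not divisible by 2.
The first 6 eligible values, up to n = 44, all satisfy the conclusion.
n = 45: τ(45) = 6; 45 mod 2 = 1.
So n = 45 is the smallest counterexample.

n = 45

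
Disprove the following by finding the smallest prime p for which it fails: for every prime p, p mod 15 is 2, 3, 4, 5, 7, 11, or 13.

p = 23

We need the least prime p for which the claim fails.
For p = 2, 3, 5, 7, 11, 13, 17, 19 the conclusion holds.
p = 23: 23 mod 15 = 8 — not in {2, 3, 4, 5, 7, 11, 13}.
Thus p = 23 disproves the claim, and no smaller p works.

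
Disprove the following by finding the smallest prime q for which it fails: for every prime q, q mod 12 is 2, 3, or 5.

q = 7

A counterexample is any prime q such that the claim fails; we check each in order.
q = 2: 2 mod 12 = 2.
q = 3: 3 mod 12 = 3.
q = 5: 5 mod 12 = 5.
q = 7: 7 mod 12 = 7 — not in {2, 3, 5}.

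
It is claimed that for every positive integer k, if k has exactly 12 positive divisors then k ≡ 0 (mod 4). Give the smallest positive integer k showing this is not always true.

We need the least positive integer k for which k has exactly 12 positive divisors but the claim fails.
For k = 60, 72, 84 the conclusion holds.
k = 90: τ(90) = 12; 90 ≡ 2 (mod 4).
Thus k = 90 disproves the claim, and no smaller k works.

k = 90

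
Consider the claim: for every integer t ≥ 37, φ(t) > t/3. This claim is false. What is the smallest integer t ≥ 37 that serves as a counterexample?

t = 42

Check each integer t ≥ 37 in order until the claim fails.
The first 5 eligible values, up to t = 41, all satisfy the conclusion.
t = 42: φ(42) = 12 and 42/3 = 14, so φ(42) ≤ 42/3.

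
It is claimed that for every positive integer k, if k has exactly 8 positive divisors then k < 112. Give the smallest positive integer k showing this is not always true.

We need the least positive integer k for which k has exactly 8 positive divisors but the claim fails.
For k = 24, 30, 40, 42, …, 104, 105, 110 the conclusion holds.
k = 114: τ(114) = 8; 114 ≥ 112.

k = 114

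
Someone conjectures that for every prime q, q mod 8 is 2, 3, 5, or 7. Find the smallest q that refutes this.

q = 17

For q = 2, 3, 5, 7, 11, 13 the conclusion holds.
q = 17: 17 mod 8 = 1 — not in {2, 3, 5, 7}.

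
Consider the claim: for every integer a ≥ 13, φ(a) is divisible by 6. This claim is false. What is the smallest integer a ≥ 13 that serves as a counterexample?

a = 15

A counterexample is any integer a ≥ 13 such that φ(a) is not divisible by 6; we check each in order.
a = 13: φ(13) = 12; 12 mod 6 = 0.
a = 14: φ(14) = 6; 6 mod 6 = 0.
a = 15: φ(15) = 8; 8 mod 6 = 2.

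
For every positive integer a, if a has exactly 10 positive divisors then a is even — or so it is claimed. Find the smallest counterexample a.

a = 405

A counterexample is any positive integer a such that a has exactly 10 positive divisors but a is odd; we check each in order.
For a = 48, 80, 112, 162, 176, 208, 272, 304, 368 the conclusion holds.
a = 405: divisors of 405: 10 divisors; 405 is odd.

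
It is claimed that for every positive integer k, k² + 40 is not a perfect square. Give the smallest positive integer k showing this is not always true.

k = 3

Check each positive integer k in order until k² + 40 is a perfect square.
For k = 1, 2 the conclusion holds.
k = 3: 3² + 40 = 49 = 7², a perfect square.
Hence k = 3 is a counterexample.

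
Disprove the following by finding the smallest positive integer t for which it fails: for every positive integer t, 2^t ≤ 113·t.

We need the least positive integer t for which 2^t > 113·t.
For t = 1, 2, 3, 4, 5, 6, 7, 8, 9, 10 the conclusion holds.
t = 11: 2^t = 2048 and 113·t = 1243, so 2048 > 1243.
Thus t = 11 disproves the claim, and no smaller t works.

t = 11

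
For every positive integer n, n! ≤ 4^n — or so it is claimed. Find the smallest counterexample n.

A counterexample is any positive integer n such that n! > 4^n; we check each in order.
For n = 1, 2, 3, 4, 5, 6, 7, 8 the conclusion holds.
n = 9: n! = 362880 and 4^n = 262144, so 362880 > 262144.

n = 9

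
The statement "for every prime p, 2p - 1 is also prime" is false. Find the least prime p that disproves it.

p = 5

A counterexample is any prime p such that 2p - 1 is not prime; we check each in order.
For p = 2, 3 the conclusion holds.
p = 5: 2p - 1 = 9 = 3 × 3, not prime.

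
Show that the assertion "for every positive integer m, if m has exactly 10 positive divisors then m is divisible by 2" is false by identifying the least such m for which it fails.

We need the least positive integer m for which m has exactly 10 positive divisors but m is not divisible by 2.
The first 9 eligible values, up to m = 368, all satisfy the conclusion.
m = 405: τ(405) = 10; 405 mod 2 = 1.
So m = 405 is the smallest counterexample.

m = 405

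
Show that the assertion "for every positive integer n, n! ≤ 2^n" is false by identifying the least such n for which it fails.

n = 4

We need the least positive integer n for which n! > 2^n.
For n = 1, 2, 3 the conclusion holds.
n = 4: n! = 24 and 2^n = 16, so 24 > 16.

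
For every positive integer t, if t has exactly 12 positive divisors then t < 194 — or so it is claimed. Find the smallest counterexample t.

t = 198

Check each positive integer t in order until t has exactly 12 positive divisors but the claim fails.
For t = 60, 72, 84, 90, …, 150, 156, 160 the conclusion holds.
t = 198: τ(198) = 12; 198 ≥ 194.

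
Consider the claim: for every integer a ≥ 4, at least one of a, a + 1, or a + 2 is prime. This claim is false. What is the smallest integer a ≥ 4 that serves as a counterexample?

a = 8

For a = 4, 5, 6, 7 the conclusion holds.
a = 8: 8 = 2 × 4; 9 = 3 × 3; 10 = 2 × 5 — all composite.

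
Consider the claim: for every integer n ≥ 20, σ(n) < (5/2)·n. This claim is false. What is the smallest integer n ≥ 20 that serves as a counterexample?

n = 24

The first 4 eligible values, up to n = 23, all satisfy the conclusion.
n = 24: σ(24) = 60; 60 ≥ 60.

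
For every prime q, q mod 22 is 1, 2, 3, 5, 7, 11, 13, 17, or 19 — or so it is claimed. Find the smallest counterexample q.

A counterexample is any prime q such that the claim fails; we check each in order.
The first 10 eligible values, up to q = 29, all satisfy the conclusion.
q = 31: 31 mod 22 = 9 — not in {1, 2, 3, 5, 7, 11, 13, 17, 19}.
Thus q = 31 disproves the claim, and no smaller q works.

q = 31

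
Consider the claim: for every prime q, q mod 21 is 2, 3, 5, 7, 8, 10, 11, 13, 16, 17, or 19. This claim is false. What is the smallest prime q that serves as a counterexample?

q = 41

For q = 2, 3, 5, 7, …, 29, 31, 37 the conclusion holds.
q = 41: 41 mod 21 = 20 — not in {2, 3, 5, 7, 8, 10, 11, 13, 16, 17, 19}.
So q = 41 is the smallest counterexample.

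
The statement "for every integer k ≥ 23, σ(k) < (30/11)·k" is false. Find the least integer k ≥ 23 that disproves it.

k = 60

Check each integer k ≥ 23 in order until the claim fails.
For k = 23, 24, 25, 26, …, 57, 58, 59 the conclusion holds.
k = 60: σ(60) = 168; 168 ≥ 1800/11.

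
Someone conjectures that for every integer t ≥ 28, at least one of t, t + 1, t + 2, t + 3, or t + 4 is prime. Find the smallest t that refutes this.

t = 32

We need the least integer t ≥ 28 for which t, t + 1, t + 2, t + 3, t + 4 are all composite.
The first 4 eligible values, up to t = 31, all satisfy the conclusion.
t = 32: 32 = 2 × 16; 33 = 3 × 11; 34 = 2 × 17; 35 = 5 × 7; 36 = 2 × 18 — all composite.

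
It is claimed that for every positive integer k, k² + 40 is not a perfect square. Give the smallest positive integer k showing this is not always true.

k = 3

A counterexample is any positive integer k such that k² + 40 is a perfect square; we check each in order.
For k = 1, 2 the conclusion holds.
k = 3: 3² + 40 = 49 = 7², a perfect square.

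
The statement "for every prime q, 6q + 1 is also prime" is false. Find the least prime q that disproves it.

q = 19

q = 2: 6q + 1 = 13, prime.
q = 3: 6q + 1 = 19, prime.
q = 5: 6q + 1 = 31, prime.
q = 7: 6q + 1 = 43, prime.
q = 11: 6q + 1 = 67, prime.
q = 13: 6q + 1 = 79, prime.
q = 17: 6q + 1 = 103, prime.
q = 19: 6q + 1 = 115 = 5 × 23, not prime.
So q = 19 is the smallest counterexample.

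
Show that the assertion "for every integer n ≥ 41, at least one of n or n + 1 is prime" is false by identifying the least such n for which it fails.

A counterexample is any integer n ≥ 41 such that n, n + 1 are both composite; we check each in order.
For n = 41, 42, 43 the conclusion holds.
n = 44: 44 = 2 × 22; 45 = 3 × 15 — both composite.

n = 44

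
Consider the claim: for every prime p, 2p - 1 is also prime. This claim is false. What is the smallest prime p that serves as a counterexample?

p = 5

We need the least prime p for which 2p - 1 is not prime.
p = 2: 2p - 1 = 3, prime.
p = 3: 2p - 1 = 5, prime.
p = 5: 2p - 1 = 9 = 3 × 3, not prime.
Hence p = 5 is a counterexample.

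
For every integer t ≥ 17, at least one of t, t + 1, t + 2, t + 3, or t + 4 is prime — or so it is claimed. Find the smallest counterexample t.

Check each integer t ≥ 17 in order until t, t + 1, t + 2, t + 3, t + 4 are all composite.
t = 17: 17 is prime.
t = 18: 19 is prime.
t = 19: 19 is prime.
t = 20: 23 is prime.
t = 21: 23 is prime.
t = 22: 23 is prime.
t = 23: 23 is prime.
t = 24: 24 = 2 × 12; 25 = 5 × 5; 26 = 2 × 13; 27 = 3 × 9; 28 = 2 × 14 — all composite.
Thus t = 24 disproves the claim, and no smaller t works.

t = 24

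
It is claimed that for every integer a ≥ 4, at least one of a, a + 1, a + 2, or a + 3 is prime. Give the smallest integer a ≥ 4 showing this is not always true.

The first 20 eligible values, up to a = 23, all satisfy the conclusion.
a = 24: 24 = 2 × 12; 25 = 5 × 5; 26 = 2 × 13; 27 = 3 × 9 — all composite.
Hence a = 24 is a counterexample.

a = 24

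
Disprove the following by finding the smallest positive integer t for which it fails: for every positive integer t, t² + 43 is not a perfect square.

The first 20 eligible values, up to t = 20, all satisfy the conclusion.
t = 21: 21² + 43 = 484 = 22², a perfect square.
Hence t = 21 is a counterexample.

t = 21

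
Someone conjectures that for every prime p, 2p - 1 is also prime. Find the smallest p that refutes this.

For p = 2, 3 the conclusion holds.
p = 5: 2p - 1 = 9 = 3 × 3, not prime.
Thus p = 5 disproves the claim, and no smaller p works.

p = 5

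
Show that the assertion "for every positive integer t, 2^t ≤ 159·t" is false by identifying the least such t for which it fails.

We need the least positive integer t for which 2^t > 159·t.
The first 10 eligible values, up to t = 10, all satisfy the conclusion.
t = 11: 2^t = 2048 and 159·t = 1749, so 2048 > 1749.

t = 11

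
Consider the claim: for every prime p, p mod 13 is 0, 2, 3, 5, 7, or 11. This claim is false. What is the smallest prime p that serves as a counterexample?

p = 17

Check each prime p in order until the claim fails.
The first 6 eligible values, up to p = 13, all satisfy the conclusion.
p = 17: 17 mod 13 = 4 — not in {0, 2, 3, 5, 7, 11}.
So p = 17 is the smallest counterexample.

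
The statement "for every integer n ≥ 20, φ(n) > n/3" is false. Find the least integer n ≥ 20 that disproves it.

n = 24

We need the least integer n ≥ 20 for which the claim fails.
For n = 20, 21, 22, 23 the conclusion holds.
n = 24: φ(24) = 8 and 24/3 = 8, so φ(24) ≤ 24/3.
So n = 24 is the smallest counterexample.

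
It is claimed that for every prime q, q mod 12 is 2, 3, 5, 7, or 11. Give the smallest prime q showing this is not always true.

q = 13

Check each prime q in order until the claim fails.
For q = 2, 3, 5, 7, 11 the conclusion holds.
q = 13: 13 mod 12 = 1 — not in {2, 3, 5, 7, 11}.
Hence q = 13 is a counterexample.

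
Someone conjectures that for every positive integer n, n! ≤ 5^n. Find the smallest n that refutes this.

A counterexample is any positive integer n such that n! > 5^n; we check each in order.
For n = 1, 2, 3, 4, …, 9, 10, 11 the conclusion holds.
n = 12: n! = 479001600 and 5^n = 244140625, so 479001600 > 244140625.

n = 12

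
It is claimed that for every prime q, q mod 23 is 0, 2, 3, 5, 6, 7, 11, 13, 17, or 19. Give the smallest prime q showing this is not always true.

The first 10 eligible values, up to q = 29, all satisfy the conclusion.
q = 31: 31 mod 23 = 8 — not in {0, 2, 3, 5, 6, 7, 11, 13, 17, 19}.
Thus q = 31 disproves the claim, and no smaller q works.

q = 31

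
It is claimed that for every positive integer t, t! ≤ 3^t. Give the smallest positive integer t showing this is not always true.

t = 7

For t = 1, 2, 3, 4, 5, 6 the conclusion holds.
t = 7: t! = 5040 and 3^t = 2187, so 5040 > 2187.
Hence t = 7 is a counterexample.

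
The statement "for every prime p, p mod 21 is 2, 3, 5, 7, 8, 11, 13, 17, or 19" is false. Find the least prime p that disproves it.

For p = 2, 3, 5, 7, 11, 13, 17, 19, 23, 29 the conclusion holds.
p = 31: 31 mod 21 = 10 — not in {2, 3, 5, 7, 8, 11, 13, 17, 19}.
So p = 31 is the smallest counterexample.

p = 31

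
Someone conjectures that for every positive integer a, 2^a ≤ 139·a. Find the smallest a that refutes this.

a = 11

For a = 1, 2, 3, 4, 5, 6, 7, 8, 9, 10 the conclusion holds.
a = 11: 2^a = 2048 and 139·a = 1529, so 2048 > 1529.
Thus a = 11 disproves the claim, and no smaller a works.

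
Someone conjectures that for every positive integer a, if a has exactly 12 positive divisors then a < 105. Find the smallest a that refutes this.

A counterexample is any positive integer a such that a has exactly 12 positive divisors but the claim fails; we check each in order.
The first 5 eligible values, up to a = 96, all satisfy the conclusion.
a = 108: τ(108) = 12; 108 ≥ 105.
Hence a = 108 is a counterexample.

a = 108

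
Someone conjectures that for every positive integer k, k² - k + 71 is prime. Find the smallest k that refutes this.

Check each positive integer k in order until k² - k + 71 is not prime.
For k = 1, 2 the conclusion holds.
k = 3: k² - k + 71 = 77 = 7 × 11, composite.

k = 3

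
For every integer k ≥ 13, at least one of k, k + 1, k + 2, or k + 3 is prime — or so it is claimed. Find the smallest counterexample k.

A counterexample is any integer k ≥ 13 such that k, k + 1, k + 2, k + 3 are all composite; we check each in order.
For k = 13, 14, 15, 16, …, 21, 22, 23 the conclusion holds.
k = 24: 24 = 2 × 12; 25 = 5 × 5; 26 = 2 × 13; 27 = 3 × 9 — all composite.
Hence k = 24 is a counterexample.

k = 24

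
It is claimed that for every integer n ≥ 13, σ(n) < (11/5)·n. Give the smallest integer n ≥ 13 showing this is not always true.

We need the least integer n ≥ 13 for which the claim fails.
For n = 13, 14, 15, 16, …, 21, 22, 23 the conclusion holds.
n = 24: σ(24) = 60; 60 ≥ 264/5.
Hence n = 24 is a counterexample.

n = 24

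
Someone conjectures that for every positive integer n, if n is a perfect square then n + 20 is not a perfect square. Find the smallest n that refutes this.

A counterexample is any positive integer n such that n is a perfect square but n + 20 is a perfect square; we check each in order.
For n = 1, 4, 9 the conclusion holds.
n = 16: 16 = 4² and 16 + 20 = 36 = 6².
Hence n = 16 is a counterexample.

n = 16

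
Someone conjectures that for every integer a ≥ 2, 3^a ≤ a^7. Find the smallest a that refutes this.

a = 19

A counterexample is any integer a ≥ 2 such that 3^a > a^7; we check each in order.
For a = 2, 3, 4, 5, …, 16, 17, 18 the conclusion holds.
a = 19: 3^a = 1162261467 and a^7 = 893871739, so 1162261467 > 893871739.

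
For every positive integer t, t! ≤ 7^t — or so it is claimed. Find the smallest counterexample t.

The first 16 eligible values, up to t = 16, all satisfy the conclusion.
t = 17: t! = 355687428096000 and 7^t = 232630513987207, so 355687428096000 > 232630513987207.
Thus t = 17 disproves the claim, and no smaller t works.

t = 17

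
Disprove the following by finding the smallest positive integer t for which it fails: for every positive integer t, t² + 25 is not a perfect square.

The first 11 eligible values, up to t = 11, all satisfy the conclusion.
t = 12: 12² + 25 = 169 = 13², a perfect square.
Hence t = 12 is a counterexample.

t = 12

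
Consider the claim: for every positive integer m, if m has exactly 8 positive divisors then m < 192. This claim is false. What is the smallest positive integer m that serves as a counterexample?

m = 195

For m = 24, 30, 40, 42, …, 186, 189, 190 the conclusion holds.
m = 195: τ(195) = 8; 195 ≥ 192.
Hence m = 195 is a counterexample.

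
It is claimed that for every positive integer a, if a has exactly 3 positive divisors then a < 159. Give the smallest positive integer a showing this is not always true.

a = 169

a = 4: τ(4) = 3; 4 < 159.
a = 9: τ(9) = 3; 9 < 159.
a = 25: τ(25) = 3; 25 < 159.
a = 49: τ(49) = 3; 49 < 159.
a = 121: τ(121) = 3; 121 < 159.
a = 169: τ(169) = 3; 169 ≥ 159.
Hence a = 169 is a counterexample.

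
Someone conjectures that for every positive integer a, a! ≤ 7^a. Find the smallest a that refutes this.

The first 16 eligible values, up to a = 16, all satisfy the conclusion.
a = 17: a! = 355687428096000 and 7^a = 232630513987207, so 355687428096000 > 232630513987207.

a = 17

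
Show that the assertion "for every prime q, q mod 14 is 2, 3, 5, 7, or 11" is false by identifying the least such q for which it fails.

Check each prime q in order until the claim fails.
For q = 2, 3, 5, 7, 11 the conclusion holds.
q = 13: 13 mod 14 = 13 — not in {2, 3, 5, 7, 11}.
Thus q = 13 disproves the claim, and no smaller q works.

q = 13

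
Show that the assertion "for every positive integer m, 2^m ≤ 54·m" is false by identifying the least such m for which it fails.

m = 9

A counterexample is any positive integer m such that 2^m > 54·m; we check each in order.
The first 8 eligible values, up to m = 8, all satisfy the conclusion.
m = 9: 2^m = 512 and 54·m = 486, so 512 > 486.
So m = 9 is the smallest counterexample.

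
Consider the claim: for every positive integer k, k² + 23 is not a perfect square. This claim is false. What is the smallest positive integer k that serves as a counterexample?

We need the least positive integer k for which k² + 23 is a perfect square.
For k = 1, 2, 3, 4, 5, 6, 7, 8, 9, 10 the conclusion holds.
k = 11: 11² + 23 = 144 = 12², a perfect square.

k = 11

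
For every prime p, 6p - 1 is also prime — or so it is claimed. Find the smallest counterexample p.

We need the least prime p for which 6p - 1 is not prime.
p = 2: 6p - 1 = 11, prime.
p = 3: 6p - 1 = 17, prime.
p = 5: 6p - 1 = 29, prime.
p = 7: 6p - 1 = 41, prime.
p = 11: 6p - 1 = 65 = 5 × 13, not prime.
So p = 11 is the smallest counterexample.

p = 11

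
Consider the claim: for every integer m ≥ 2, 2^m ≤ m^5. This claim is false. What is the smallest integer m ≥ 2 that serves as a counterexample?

m = 23

Check each integer m ≥ 2 in order until 2^m > m^5.
The first 21 eligible values, up to m = 22, all satisfy the conclusion.
m = 23: 2^m = 8388608 and m^5 = 6436343, so 8388608 > 6436343.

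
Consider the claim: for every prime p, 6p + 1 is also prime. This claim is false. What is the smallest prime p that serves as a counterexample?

A counterexample is any prime p such that 6p + 1 is not prime; we check each in order.
p = 2: 6p + 1 = 13, prime.
p = 3: 6p + 1 = 19, prime.
p = 5: 6p + 1 = 31, prime.
p = 7: 6p + 1 = 43, prime.
p = 11: 6p + 1 = 67, prime.
p = 13: 6p + 1 = 79, prime.
p = 17: 6p + 1 = 103, prime.
p = 19: 6p + 1 = 115 = 5 × 23, not prime.

p = 19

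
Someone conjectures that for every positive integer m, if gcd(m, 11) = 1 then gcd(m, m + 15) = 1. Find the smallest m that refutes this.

We need the least positive integer m for which gcd(m, 11) = 1 but gcd(m, m + 15) > 1.
m = 1: gcd(1, 16) = 1.
m = 2: gcd(2, 17) = 1.
m = 3: gcd(3, 18) = 3.

m = 3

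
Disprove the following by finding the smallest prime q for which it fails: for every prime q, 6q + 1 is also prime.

q = 19

The first 7 eligible values, up to q = 17, all satisfy the conclusion.
q = 19: 6q + 1 = 115 = 5 × 23, not prime.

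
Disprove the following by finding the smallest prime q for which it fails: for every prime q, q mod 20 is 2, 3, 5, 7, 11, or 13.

q = 17

We need the least prime q for which the claim fails.
For q = 2, 3, 5, 7, 11, 13 the conclusion holds.
q = 17: 17 mod 20 = 17 — not in {2, 3, 5, 7, 11, 13}.
Thus q = 17 disproves the claim, and no smaller q works.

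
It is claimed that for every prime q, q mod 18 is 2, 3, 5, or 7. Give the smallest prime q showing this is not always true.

q = 11

We need the least prime q for which the claim fails.
q = 2: 2 mod 18 = 2.
q = 3: 3 mod 18 = 3.
q = 5: 5 mod 18 = 5.
q = 7: 7 mod 18 = 7.
q = 11: 11 mod 18 = 11 — not in {2, 3, 5, 7}.
Hence q = 11 is a counterexample.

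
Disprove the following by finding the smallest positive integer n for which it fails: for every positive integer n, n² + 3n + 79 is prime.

We need the least positive integer n for which n² + 3n + 79 is not prime.
The first 4 eligible values, up to n = 4, all satisfy the conclusion.
n = 5: n² + 3n + 79 = 119 = 7 × 17, composite.
Thus n = 5 disproves the claim, and no smaller n works.

n = 5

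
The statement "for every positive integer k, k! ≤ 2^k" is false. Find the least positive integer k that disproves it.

k = 4

k = 1: k! = 1 and 2^k = 2, so 1 ≤ 2.
k = 2: k! = 2 and 2^k = 4, so 2 ≤ 4.
k = 3: k! = 6 and 2^k = 8, so 6 ≤ 8.
k = 4: k! = 24 and 2^k = 16, so 24 > 16.
Hence k = 4 is a counterexample.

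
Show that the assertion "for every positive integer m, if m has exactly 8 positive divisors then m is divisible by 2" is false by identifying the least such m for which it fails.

m = 105

For m = 24, 30, 40, 42, …, 88, 102, 104 the conclusion holds.
m = 105: τ(105) = 8; 105 mod 2 = 1.
Thus m = 105 disproves the claim, and no smaller m works.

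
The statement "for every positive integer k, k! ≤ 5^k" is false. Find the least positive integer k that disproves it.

k = 12

The first 11 eligible values, up to k = 11, all satisfy the conclusion.
k = 12: k! = 479001600 and 5^k = 244140625, so 479001600 > 244140625.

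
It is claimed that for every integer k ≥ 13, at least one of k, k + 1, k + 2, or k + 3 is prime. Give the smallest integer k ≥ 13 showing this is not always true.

We need the least integer k ≥ 13 for which k, k + 1, k + 2, k + 3 are all composite.
For k = 13, 14, 15, 16, …, 21, 22, 23 the conclusion holds.
k = 24: 24 = 2 × 12; 25 = 5 × 5; 26 = 2 × 13; 27 = 3 × 9 — all composite.

k = 24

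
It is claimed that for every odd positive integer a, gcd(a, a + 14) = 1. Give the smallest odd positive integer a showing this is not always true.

A counterexample is any odd positive integer a such that gcd(a, a + 14) > 1; we check each in order.
For a = 1, 3, 5 the conclusion holds.
a = 7: gcd(7, 21) = 7.

a = 7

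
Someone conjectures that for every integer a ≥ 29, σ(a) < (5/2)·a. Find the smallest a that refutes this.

The first 7 eligible values, up to a = 35, all satisfy the conclusion.
a = 36: σ(36) = 91; 91 ≥ 90.
Thus a = 36 disproves the claim, and no smaller a works.

a = 36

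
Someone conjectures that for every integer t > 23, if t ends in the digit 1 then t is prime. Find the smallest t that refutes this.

A counterexample is any integer t > 23 such that t ends in the digit 1 but t is not prime; we check each in order.
For t = 31, 41 the conclusion holds.
t = 51: 51 ends in 1; 51 = 3 × 17, composite.
So t = 51 is the smallest counterexample.

t = 51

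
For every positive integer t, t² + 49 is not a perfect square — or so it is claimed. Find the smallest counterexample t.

A counterexample is any positive integer t such that t² + 49 is a perfect square; we check each in order.
For t = 1, 2, 3, 4, …, 21, 22, 23 the conclusion holds.
t = 24: 24² + 49 = 625 = 25², a perfect square.
So t = 24 is the smallest counterexample.

t = 24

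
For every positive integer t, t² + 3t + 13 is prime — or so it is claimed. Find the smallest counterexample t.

We need the least positive integer t for which t² + 3t + 13 is not prime.
The first 8 eligible values, up to t = 8, all satisfy the conclusion.
t = 9: t² + 3t + 13 = 121 = 11 × 11, composite.

t = 9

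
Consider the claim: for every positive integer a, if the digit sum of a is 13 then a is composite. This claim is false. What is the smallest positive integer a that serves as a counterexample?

We need the least positive integer a for which the digit sum of a is 13 but a is prime.
For a = 49, 58 the conclusion holds.
a = 67: digit sum 13; 67 is prime, not composite.

a = 67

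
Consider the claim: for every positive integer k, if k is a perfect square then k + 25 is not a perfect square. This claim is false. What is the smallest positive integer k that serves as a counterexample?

k = 144

Check each positive integer k in order until k is a perfect square but k + 25 is a perfect square.
For k = 1, 4, 9, 16, …, 81, 100, 121 the conclusion holds.
k = 144: 144 = 12² and 144 + 25 = 169 = 13².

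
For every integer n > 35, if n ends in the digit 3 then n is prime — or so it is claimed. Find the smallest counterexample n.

n = 63

Check each integer n > 35 in order until n ends in the digit 3 but n is not prime.
n = 43: 43 ends in 3 and is prime.
n = 53: 53 ends in 3 and is prime.
n = 63: 63 ends in 3; 63 = 3 × 21, composite.
So n = 63 is the smallest counterexample.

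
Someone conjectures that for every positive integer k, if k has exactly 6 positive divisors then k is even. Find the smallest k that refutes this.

Check each positive integer k in order until k has exactly 6 positive divisors but k is odd.
For k = 12, 18, 20, 28, 32, 44 the conclusion holds.
k = 45: divisors of 45: 1, 3, 5, 9, 15, 45; 45 is odd.

k = 45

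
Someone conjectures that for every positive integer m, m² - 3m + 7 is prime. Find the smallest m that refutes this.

We need the least positive integer m for which m² - 3m + 7 is not prime.
m = 1: m² - 3m + 7 = 5, prime.
m = 2: m² - 3m + 7 = 5, prime.
m = 3: m² - 3m + 7 = 7, prime.
m = 4: m² - 3m + 7 = 11, prime.
m = 5: m² - 3m + 7 = 17, prime.
m = 6: m² - 3m + 7 = 25 = 5 × 5, composite.

m = 6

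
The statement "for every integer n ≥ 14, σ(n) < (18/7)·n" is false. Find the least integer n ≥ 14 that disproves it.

n = 48

For n = 14, 15, 16, 17, …, 45, 46, 47 the conclusion holds.
n = 48: σ(48) = 124; 124 ≥ 864/7.
Thus n = 48 disproves the claim, and no smaller n works.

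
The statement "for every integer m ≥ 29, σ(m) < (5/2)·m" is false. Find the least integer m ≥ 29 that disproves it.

m = 29: σ(29) = 30; 30 < 145/2.
m = 30: σ(30) = 72; 72 < 75.
m = 31: σ(31) = 32; 32 < 155/2.
m = 32: σ(32) = 63; 63 < 80.
m = 33: σ(33) = 48; 48 < 165/2.
m = 34: σ(34) = 54; 54 < 85.
m = 35: σ(35) = 48; 48 < 175/2.
m = 36: σ(36) = 91; 91 ≥ 90.

m = 36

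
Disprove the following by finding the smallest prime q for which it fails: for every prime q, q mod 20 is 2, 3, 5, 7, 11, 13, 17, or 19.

q = 29

Check each prime q in order until the claim fails.
The first 9 eligible values, up to q = 23, all satisfy the conclusion.
q = 29: 29 mod 20 = 9 — not in {2, 3, 5, 7, 11, 13, 17, 19}.
So q = 29 is the smallest counterexample.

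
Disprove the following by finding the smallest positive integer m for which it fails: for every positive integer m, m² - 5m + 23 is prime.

We need the least positive integer m for which m² - 5m + 23 is not prime.
For m = 1, 2, 3, 4, …, 16, 17, 18 the conclusion holds.
m = 19: m² - 5m + 23 = 289 = 17 × 17, composite.

m = 19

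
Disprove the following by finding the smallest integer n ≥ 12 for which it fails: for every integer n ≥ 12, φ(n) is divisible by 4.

A counterexample is any integer n ≥ 12 such that φ(n) is not divisible by 4; we check each in order.
n = 12: φ(12) = 4; 4 mod 4 = 0.
n = 13: φ(13) = 12; 12 mod 4 = 0.
n = 14: φ(14) = 6; 6 mod 4 = 2.

n = 14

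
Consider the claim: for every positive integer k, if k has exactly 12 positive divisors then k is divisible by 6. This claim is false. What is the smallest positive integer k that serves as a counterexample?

k = 140

The first 8 eligible values, up to k = 132, all satisfy the conclusion.
k = 140: τ(140) = 12; 140 mod 6 = 2.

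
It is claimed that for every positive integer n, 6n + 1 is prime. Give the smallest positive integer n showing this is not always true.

Check each positive integer n in order until 6n + 1 is not prime.
n = 1: 6n + 1 = 7, prime.
n = 2: 6n + 1 = 13, prime.
n = 3: 6n + 1 = 19, prime.
n = 4: 6n + 1 = 25 = 5 × 5, composite.
Thus n = 4 disproves the claim, and no smaller n works.

n = 4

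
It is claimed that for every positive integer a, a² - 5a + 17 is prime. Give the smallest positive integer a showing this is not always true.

The first 12 eligible values, up to a = 12, all satisfy the conclusion.
a = 13: a² - 5a + 17 = 121 = 11 × 11, composite.
Thus a = 13 disproves the claim, and no smaller a works.

a = 13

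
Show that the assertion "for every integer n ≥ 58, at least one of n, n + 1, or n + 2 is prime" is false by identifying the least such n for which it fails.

n = 62

Check each integer n ≥ 58 in order until n, n + 1, n + 2 are all composite.
n = 58: 59 is prime.
n = 59: 59 is prime.
n = 60: 61 is prime.
n = 61: 61 is prime.
n = 62: 62 = 2 × 31; 63 = 3 × 21; 64 = 2 × 32 — all composite.
Hence n = 62 is a counterexample.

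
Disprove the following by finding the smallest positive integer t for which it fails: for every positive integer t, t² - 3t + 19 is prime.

A counterexample is any positive integer t such that t² - 3t + 19 is not prime; we check each in order.
The first 17 eligible values, up to t = 17, all satisfy the conclusion.
t = 18: t² - 3t + 19 = 289 = 17 × 17, composite.
Hence t = 18 is a counterexample.

t = 18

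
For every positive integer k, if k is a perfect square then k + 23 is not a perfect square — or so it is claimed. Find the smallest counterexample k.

k = 121

Check each positive integer k in order until k is a perfect square but k + 23 is a perfect square.
For k = 1, 4, 9, 16, 25, 36, 49, 64, 81, 100 the conclusion holds.
k = 121: 121 = 11² and 121 + 23 = 144 = 12².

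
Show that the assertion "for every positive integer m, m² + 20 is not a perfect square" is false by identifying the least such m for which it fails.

We need the least positive integer m for which m² + 20 is a perfect square.
m = 1: 1² + 20 = 21, not a perfect square.
m = 2: 2² + 20 = 24, not a perfect square.
m = 3: 3² + 20 = 29, not a perfect square.
m = 4: 4² + 20 = 36 = 6², a perfect square.
Thus m = 4 disproves the claim, and no smaller m works.

m = 4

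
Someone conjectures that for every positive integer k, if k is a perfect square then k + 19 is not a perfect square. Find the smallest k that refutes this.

A counterexample is any positive integer k such that k is a perfect square but k + 19 is a perfect square; we check each in order.
The first 8 eligible values, up to k = 64, all satisfy the conclusion.
k = 81: 81 = 9² and 81 + 19 = 100 = 10².

k = 81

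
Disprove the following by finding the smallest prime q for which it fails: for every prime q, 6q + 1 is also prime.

A counterexample is any prime q such that 6q + 1 is not prime; we check each in order.
The first 7 eligible values, up to q = 17, all satisfy the conclusion.
q = 19: 6q + 1 = 115 = 5 × 23, not prime.
So q = 19 is the smallest counterexample.

q = 19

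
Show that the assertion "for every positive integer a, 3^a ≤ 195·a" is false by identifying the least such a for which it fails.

a = 7

Check each positive integer a in order until 3^a > 195·a.
The first 6 eligible values, up to a = 6, all satisfy the conclusion.
a = 7: 3^a = 2187 and 195·a = 1365, so 2187 > 1365.
So a = 7 is the smallest counterexample.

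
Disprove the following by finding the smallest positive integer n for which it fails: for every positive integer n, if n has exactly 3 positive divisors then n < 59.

n = 121

We need the least positive integer n for which n has exactly 3 positive divisors but the claim fails.
The first 4 eligible values, up to n = 49, all satisfy the conclusion.
n = 121: τ(121) = 3; 121 ≥ 59.
Thus n = 121 disproves the claim, and no smaller n works.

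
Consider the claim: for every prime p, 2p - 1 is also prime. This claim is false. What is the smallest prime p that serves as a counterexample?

A counterexample is any prime p such that 2p - 1 is not prime; we check each in order.
p = 2: 2p - 1 = 3, prime.
p = 3: 2p - 1 = 5, prime.
p = 5: 2p - 1 = 9 = 3 × 3, not prime.
Hence p = 5 is a counterexample.

p = 5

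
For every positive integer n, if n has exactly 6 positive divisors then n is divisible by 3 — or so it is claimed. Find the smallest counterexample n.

n = 20

A counterexample is any positive integer n such that n has exactly 6 positive divisors but n is not divisible by 3; we check each in order.
For n = 12, 18 the conclusion holds.
n = 20: τ(20) = 6; 20 mod 3 = 2.
So n = 20 is the smallest counterexample.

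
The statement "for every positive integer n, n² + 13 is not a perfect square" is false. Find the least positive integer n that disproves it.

The first 5 eligible values, up to n = 5, all satisfy the conclusion.
n = 6: 6² + 13 = 49 = 7², a perfect square.
Hence n = 6 is a counterexample.

n = 6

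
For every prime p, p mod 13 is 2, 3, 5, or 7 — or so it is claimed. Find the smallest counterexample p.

Check each prime p in order until the claim fails.
The first 4 eligible values, up to p = 7, all satisfy the conclusion.
p = 11: 11 mod 13 = 11 — not in {2, 3, 5, 7}.
So p = 11 is the smallest counterexample.

p = 11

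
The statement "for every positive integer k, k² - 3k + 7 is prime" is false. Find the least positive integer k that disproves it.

k = 6

A counterexample is any positive integer k such that k² - 3k + 7 is not prime; we check each in order.
k = 1: k² - 3k + 7 = 5, prime.
k = 2: k² - 3k + 7 = 5, prime.
k = 3: k² - 3k + 7 = 7, prime.
k = 4: k² - 3k + 7 = 11, prime.
k = 5: k² - 3k + 7 = 17, prime.
k = 6: k² - 3k + 7 = 25 = 5 × 5, composite.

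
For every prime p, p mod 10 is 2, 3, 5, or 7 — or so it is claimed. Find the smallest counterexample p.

We need the least prime p for which the claim fails.
The first 4 eligible values, up to p = 7, all satisfy the conclusion.
p = 11: 11 mod 10 = 1 — not in {2, 3, 5, 7}.

p = 11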